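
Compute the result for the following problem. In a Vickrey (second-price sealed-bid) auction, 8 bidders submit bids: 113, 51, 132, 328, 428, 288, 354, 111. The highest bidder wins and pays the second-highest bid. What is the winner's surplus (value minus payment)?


Step 1: Sort bids in descending order: 428, 354, 328, 288, 132, 113, 111, 51
Step 2: The winning bid is the highest: 428
Step 3: The payment equals the second-highest bid: 354
Step 4: Surplus = winner's bid - payment = 428 - 354 = 74

74


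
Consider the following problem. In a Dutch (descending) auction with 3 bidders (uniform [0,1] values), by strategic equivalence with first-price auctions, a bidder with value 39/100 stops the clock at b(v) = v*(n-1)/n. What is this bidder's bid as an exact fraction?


Step 1: Dutch auctions are strategically equivalent to first-price auctions
Step 2: The equilibrium bid is b(v) = v*(n-1)/n
Step 3: b = 39/100 * 2/3
Step 4: b = 13/50

13/50


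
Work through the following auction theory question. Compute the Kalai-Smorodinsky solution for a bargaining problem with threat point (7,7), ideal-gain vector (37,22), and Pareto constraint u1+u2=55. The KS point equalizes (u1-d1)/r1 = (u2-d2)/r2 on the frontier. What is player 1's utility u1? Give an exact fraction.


Step 1: At the KS point, (u1-d1)/r1 = (u2-d2)/r2 = t and u1+u2 = 55
Step 2: u1 = d1 + r1*t and u2 = d2 + r2*t, so (d1 + r1*t) + (d2 + r2*t) = 55
Step 3: t = (55 - 7 - 7)/(37 + 22) = 41/59
Step 4: u1 = d1 + r1*t = 7 + 37 * 41/59 = 1930/59
Step 5: (Check: u2 = d2 + r2*t = 1315/59; u1+u2 = 1930/59 + 1315/59 = 55, on the frontier.)

1930/59


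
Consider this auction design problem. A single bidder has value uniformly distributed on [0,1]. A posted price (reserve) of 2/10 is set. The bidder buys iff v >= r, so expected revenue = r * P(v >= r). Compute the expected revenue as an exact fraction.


Step 1: Posted price r = 1/5, value support [0,1]
Step 2: P(v >= r) = (1 - 1/5)/1 = 4/5
Step 3: Expected revenue = r * P(v >= r) = 1/5 * 4/5
Step 4: Revenue = 4/25

4/25


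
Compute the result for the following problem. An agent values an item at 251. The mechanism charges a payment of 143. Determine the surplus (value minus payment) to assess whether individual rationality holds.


Step 1: Surplus = value - payment = 251 - 143 = 108
Step 2: IR is satisfied (surplus >= 0)

108


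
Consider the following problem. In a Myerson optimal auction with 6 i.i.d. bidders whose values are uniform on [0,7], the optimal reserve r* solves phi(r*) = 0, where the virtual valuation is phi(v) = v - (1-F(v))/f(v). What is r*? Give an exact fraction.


Step 1: For U[0,7], F(v) = v/7 and f(v) = 1/7
Step 2: phi(v) = v - (1 - v/7)/(1/7) = v - (7 - v) = 2v - 7
Step 3: Set phi(r*) = 0: 2r* - 7 = 0
Step 4: r* = 7/2 (the number of bidders n = 6 does not enter)

7/2


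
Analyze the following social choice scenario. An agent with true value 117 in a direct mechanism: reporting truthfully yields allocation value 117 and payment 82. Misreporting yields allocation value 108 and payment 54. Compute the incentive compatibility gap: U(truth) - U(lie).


Step 1: U(truth) = value - payment = 117 - 82 = 35
Step 2: U(lie) = allocation - payment = 108 - 54 = 54
Step 3: IC gap = 35 - 54 = -19

-19


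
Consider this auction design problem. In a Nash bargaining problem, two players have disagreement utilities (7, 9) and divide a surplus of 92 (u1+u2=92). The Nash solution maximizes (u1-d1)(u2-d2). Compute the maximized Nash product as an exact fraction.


Step 1: The Nash solution splits surplus symmetrically above the disagreement point
Step 2: u1 = (total + d1 - d2)/2 = (92 + 7 - 9)/2 = 45
Step 3: u2 = (total - d1 + d2)/2 = (92 - 7 + 9)/2 = 47
Step 4: Nash product = (45 - 7) * (47 - 9)
Step 5: = 38 * 38 = 1444

1444


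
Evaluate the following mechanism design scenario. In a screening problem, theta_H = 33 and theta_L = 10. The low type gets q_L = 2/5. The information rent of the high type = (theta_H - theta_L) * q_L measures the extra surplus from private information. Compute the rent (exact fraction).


Step 1: theta_H - theta_L = 33 - 10 = 23
Step 2: Information rent = (theta_H - theta_L) * q_L
Step 3: = 23 * 2/5
Step 4: = 46/5

46/5


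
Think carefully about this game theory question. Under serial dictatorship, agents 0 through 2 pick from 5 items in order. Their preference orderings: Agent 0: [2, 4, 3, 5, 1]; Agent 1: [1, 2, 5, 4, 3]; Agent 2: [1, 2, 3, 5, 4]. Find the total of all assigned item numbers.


Step 1: Agent 0 picks item 2
Step 2: Agent 1 picks item 1
Step 3: Agent 2 picks item 3
Step 4: Sum = 2 + 1 + 3 = 6

6


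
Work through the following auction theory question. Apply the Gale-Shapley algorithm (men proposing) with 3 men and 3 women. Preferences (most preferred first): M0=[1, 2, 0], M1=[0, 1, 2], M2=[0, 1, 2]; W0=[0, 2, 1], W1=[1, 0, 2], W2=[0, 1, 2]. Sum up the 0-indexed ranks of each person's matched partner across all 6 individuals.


Step 1: Run Gale-Shapley (men propose, women hold best offer):
  M0 proposes to W1; she accepts
  M1 proposes to W0; she accepts
  M2 proposes to W0; she switches from M1
  M1 proposes to W1; she switches from M0
  M0 proposes to W2; she accepts
Step 2: Final matching: W0-M2, W1-M1, W2-M0
Step 3: 0-indexed ranks (man's rank of his match, then woman's): 0 + 1 + 1 + 0 + 1 + 0
Step 4: Total rank sum = 3

3


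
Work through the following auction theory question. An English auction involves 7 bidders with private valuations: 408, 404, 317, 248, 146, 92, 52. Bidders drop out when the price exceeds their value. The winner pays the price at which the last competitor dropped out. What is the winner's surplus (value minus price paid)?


Step 1: Identify the highest value: 408
Step 2: Identify the second-highest value: 404
Step 3: The final price = second-highest value = 404
Step 4: Surplus = 408 - 404 = 4

4


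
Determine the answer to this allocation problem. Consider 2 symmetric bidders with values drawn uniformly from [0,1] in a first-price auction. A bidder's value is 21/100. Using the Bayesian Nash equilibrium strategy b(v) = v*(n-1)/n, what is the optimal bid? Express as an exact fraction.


Step 1: The symmetric BNE bidding function is b(v) = v * (n-1) / n
Step 2: Substitute v = 21/100 and n = 2
Step 3: b = 21/100 * 1/2
Step 4: b = 21/200

21/200


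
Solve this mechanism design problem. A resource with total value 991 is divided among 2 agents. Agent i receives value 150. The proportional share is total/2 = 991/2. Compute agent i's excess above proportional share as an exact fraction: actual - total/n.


Step 1: Proportional share = 991/2
Step 2: Agent's actual allocation = 150
Step 3: Excess = 150 - 991/2 = -691/2

-691/2


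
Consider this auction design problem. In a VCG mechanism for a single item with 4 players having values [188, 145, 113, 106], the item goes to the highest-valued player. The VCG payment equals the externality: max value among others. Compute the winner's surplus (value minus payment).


Step 1: The winner is the agent with the highest value: agent 0 with value 188
Step 2: Values of other agents: [145, 113, 106]
Step 3: VCG payment = max of others' values = 145
Step 4: Surplus = 188 - 145 = 43

43


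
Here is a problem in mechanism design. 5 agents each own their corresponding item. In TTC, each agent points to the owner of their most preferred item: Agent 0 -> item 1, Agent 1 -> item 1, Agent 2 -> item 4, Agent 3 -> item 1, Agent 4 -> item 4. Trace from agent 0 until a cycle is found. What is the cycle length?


Step 1: Trace the pointer graph from agent 0: 0 -> 1 -> 1
Step 2: A cycle is detected when we revisit agent 1
Step 3: The cycle is: 1 -> 1
Step 4: Cycle length = 1

1


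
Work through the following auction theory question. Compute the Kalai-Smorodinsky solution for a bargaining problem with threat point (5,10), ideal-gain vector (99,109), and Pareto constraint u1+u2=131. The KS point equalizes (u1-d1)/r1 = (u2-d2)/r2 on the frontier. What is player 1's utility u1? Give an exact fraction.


Step 1: At the KS point, (u1-d1)/r1 = (u2-d2)/r2 = t and u1+u2 = 131
Step 2: u1 = d1 + r1*t and u2 = d2 + r2*t, so (d1 + r1*t) + (d2 + r2*t) = 131
Step 3: t = (131 - 5 - 10)/(99 + 109) = 116/208 = 29/52
Step 4: u1 = d1 + r1*t = 5 + 99 * 29/52 = 3131/52
Step 5: (Check: u2 = d2 + r2*t = 3681/52; u1+u2 = 3131/52 + 3681/52 = 131, on the frontier.)

3131/52


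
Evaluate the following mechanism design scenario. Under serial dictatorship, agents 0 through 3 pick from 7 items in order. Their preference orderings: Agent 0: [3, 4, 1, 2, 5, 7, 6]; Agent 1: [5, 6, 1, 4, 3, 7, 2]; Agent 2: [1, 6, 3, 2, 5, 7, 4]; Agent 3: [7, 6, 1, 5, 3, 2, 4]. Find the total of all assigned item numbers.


Step 1: Agent 0 picks item 3
Step 2: Agent 1 picks item 5
Step 3: Agent 2 picks item 1
Step 4: Agent 3 picks item 7
Step 5: Sum = 3 + 5 + 1 + 7 = 16

16


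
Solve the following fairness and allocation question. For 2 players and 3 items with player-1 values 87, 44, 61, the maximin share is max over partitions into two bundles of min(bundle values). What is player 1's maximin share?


Step 1: Item values = 87, 44, 61
Step 2: Enumerate all 2-bundle partitions and take the smaller bundle:
  Partition 1: {87} vs {44,61} -> bundles 87, 105; min = 87
  Partition 2: {44} vs {87,61} -> bundles 44, 148; min = 44
  Partition 3: {61} vs {87,44} -> bundles 61, 131; min = 61
Step 3: MMS = max(87, 44, 61) = 87

87


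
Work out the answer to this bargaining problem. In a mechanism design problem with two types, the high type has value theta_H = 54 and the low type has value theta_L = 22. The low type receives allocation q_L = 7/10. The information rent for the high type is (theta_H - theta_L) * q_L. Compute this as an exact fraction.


Step 1: theta_H - theta_L = 54 - 22 = 32
Step 2: Information rent = (theta_H - theta_L) * q_L
Step 3: = 32 * 7/10
Step 4: = 112/5

112/5


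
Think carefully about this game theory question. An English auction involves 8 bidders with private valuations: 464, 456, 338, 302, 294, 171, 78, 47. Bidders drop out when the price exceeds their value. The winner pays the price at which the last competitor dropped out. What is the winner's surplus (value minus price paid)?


Step 1: Identify the highest value: 464
Step 2: Identify the second-highest value: 456
Step 3: The final price = second-highest value = 456
Step 4: Surplus = 464 - 456 = 8

8


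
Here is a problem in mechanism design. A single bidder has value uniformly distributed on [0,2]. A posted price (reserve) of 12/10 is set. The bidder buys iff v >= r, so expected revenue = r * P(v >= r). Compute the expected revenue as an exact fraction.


Step 1: Posted price r = 6/5, value support [0,2]
Step 2: P(v >= r) = (2 - 6/5)/2 = 2/5
Step 3: Expected revenue = r * P(v >= r) = 6/5 * 2/5
Step 4: Revenue = 12/25

12/25


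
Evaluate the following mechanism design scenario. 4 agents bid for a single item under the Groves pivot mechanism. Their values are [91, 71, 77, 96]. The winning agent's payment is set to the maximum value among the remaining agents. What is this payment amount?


Step 1: The efficient winner is agent 3 with value 96
Step 2: Other agents' values: [91, 71, 77]
Step 3: Pivot payment = max(others) = 91
Step 4: The winner pays 91

91


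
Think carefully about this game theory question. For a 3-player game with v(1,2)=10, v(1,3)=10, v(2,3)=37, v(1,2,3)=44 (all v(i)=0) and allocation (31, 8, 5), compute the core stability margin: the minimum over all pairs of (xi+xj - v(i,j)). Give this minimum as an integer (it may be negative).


Step 1: Slack for coalition (1,2): x1+x2 - v12 = 39 - 10 = 29
Step 2: Slack for coalition (1,3): x1+x3 - v13 = 36 - 10 = 26
Step 3: Slack for coalition (2,3): x2+x3 - v23 = 13 - 37 = -24
Step 4: Minimum slack = min(29, 26, -24) = -24, attained by (2,3); coalition (2,3) can block (slack < 0), so the allocation is not in the core

-24


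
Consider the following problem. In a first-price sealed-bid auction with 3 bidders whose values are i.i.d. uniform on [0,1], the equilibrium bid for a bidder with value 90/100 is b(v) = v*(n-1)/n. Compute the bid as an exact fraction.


Step 1: The symmetric BNE bidding function is b(v) = v * (n-1) / n
Step 2: Substitute v = 9/10 and n = 3
Step 3: b = 9/10 * 2/3
Step 4: b = 3/5

3/5


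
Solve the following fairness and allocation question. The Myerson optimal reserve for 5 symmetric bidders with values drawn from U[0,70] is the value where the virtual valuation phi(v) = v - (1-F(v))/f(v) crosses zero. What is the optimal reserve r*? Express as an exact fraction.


Step 1: For U[0,70], F(v) = v/70 and f(v) = 1/70
Step 2: phi(v) = v - (1 - v/70)/(1/70) = v - (70 - v) = 2v - 70
Step 3: Set phi(r*) = 0: 2r* - 70 = 0
Step 4: r* = 70/2 = 35 (the number of bidders n = 5 does not enter)

35


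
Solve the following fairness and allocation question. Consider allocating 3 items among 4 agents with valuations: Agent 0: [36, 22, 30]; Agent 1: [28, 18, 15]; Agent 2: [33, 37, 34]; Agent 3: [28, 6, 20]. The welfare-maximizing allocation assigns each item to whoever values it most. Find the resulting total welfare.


Step 1: For each item, find the maximum value among all agents.
Step 2: Item 0 -> Agent 0 (value 36)
Step 3: Item 1 -> Agent 2 (value 37)
Step 4: Item 2 -> Agent 2 (value 34)
Step 5: Total welfare = 36 + 37 + 34 = 107

107


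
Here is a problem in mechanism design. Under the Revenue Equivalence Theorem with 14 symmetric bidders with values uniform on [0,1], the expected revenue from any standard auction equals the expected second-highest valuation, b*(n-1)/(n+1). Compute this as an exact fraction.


Step 1: By Revenue Equivalence, expected revenue = b*(n-1)/(n+1)
Step 2: Substituting n = 14, b = 1
Step 3: Revenue = 1*(14-1)/(14+1) = 1*13/15
Step 4: Revenue = 13/15

13/15


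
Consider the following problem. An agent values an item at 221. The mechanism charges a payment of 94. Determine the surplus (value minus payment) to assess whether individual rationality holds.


Step 1: Surplus = value - payment = 221 - 94 = 127
Step 2: IR is satisfied (surplus >= 0)

127


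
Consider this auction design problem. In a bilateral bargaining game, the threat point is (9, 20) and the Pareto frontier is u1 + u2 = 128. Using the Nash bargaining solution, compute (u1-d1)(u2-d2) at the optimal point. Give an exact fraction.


Step 1: The Nash solution splits surplus symmetrically above the disagreement point
Step 2: u1 = (total + d1 - d2)/2 = (128 + 9 - 20)/2 = 117/2
Step 3: u2 = (total - d1 + d2)/2 = (128 - 9 + 20)/2 = 139/2
Step 4: Nash product = (117/2 - 9) * (139/2 - 20)
Step 5: = 99/2 * 99/2 = 9801/4

9801/4


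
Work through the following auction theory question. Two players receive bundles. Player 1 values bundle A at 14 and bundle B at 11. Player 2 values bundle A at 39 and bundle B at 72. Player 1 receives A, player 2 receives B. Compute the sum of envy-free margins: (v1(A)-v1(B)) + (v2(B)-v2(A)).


Step 1: Player 1's margin = v1(A) - v1(B) = 14 - 11 = 3
Step 2: Player 2's margin = v2(B) - v2(A) = 72 - 39 = 33
Step 3: Total margin = 3 + 33 = 36

36


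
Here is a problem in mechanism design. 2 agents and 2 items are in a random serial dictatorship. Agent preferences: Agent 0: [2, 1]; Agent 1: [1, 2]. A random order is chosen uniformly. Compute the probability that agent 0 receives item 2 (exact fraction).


Step 1: Agent 0 wants item 2
Step 2: There are 2 possible orderings of agents
Step 3: In 2 orderings, agent 0 gets item 2
Step 4: Probability = 2/2 = 1

1


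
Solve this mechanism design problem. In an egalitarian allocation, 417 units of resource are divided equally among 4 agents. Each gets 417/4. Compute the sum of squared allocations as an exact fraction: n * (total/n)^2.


Step 1: Each agent's share = 417/4
Step 2: Square of each share = (417/4)^2 = 173889/16
Step 3: Sum of squares = 4 * 173889/16 = 173889/4

173889/4


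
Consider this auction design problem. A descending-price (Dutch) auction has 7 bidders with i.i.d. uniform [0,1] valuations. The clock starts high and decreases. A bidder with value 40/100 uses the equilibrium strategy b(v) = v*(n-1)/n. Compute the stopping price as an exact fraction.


Step 1: Dutch auctions are strategically equivalent to first-price auctions
Step 2: The equilibrium bid is b(v) = v*(n-1)/n
Step 3: b = 2/5 * 6/7
Step 4: b = 12/35

12/35


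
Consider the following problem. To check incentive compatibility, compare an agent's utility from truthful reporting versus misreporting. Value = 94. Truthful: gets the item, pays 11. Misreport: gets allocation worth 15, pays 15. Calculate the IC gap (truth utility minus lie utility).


Step 1: U(truth) = value - payment = 94 - 11 = 83
Step 2: U(lie) = allocation - payment = 15 - 15 = 0
Step 3: IC gap = 83 - 0 = 83

83


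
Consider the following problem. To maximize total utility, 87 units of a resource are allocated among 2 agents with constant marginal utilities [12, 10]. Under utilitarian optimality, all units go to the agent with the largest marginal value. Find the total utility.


Step 1: The marginal utilities are [12, 10]
Step 2: The highest marginal utility is 12
Step 3: All 87 units go to that agent
Step 4: Total utility = 12 * 87 = 1044

1044


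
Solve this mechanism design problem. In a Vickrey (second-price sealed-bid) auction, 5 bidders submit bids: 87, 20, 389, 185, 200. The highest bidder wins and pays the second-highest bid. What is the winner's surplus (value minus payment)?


Step 1: Sort bids in descending order: 389, 200, 185, 87, 20
Step 2: The winning bid is the highest: 389
Step 3: The payment equals the second-highest bid: 200
Step 4: Surplus = winner's bid - payment = 389 - 200 = 189

189


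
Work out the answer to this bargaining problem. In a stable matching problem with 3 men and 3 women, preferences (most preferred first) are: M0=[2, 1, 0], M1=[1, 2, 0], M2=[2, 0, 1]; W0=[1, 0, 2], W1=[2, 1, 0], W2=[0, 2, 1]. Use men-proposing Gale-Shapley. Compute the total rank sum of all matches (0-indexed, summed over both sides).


Step 1: Run Gale-Shapley (men propose, women hold best offer):
  M0 proposes to W2; she accepts
  M1 proposes to W1; she accepts
  M2 proposes to W2; rejected
  M2 proposes to W0; she accepts
Step 2: Final matching: W0-M2, W1-M1, W2-M0
Step 3: 0-indexed ranks (man's rank of his match, then woman's): 1 + 2 + 0 + 1 + 0 + 0
Step 4: Total rank sum = 4

4


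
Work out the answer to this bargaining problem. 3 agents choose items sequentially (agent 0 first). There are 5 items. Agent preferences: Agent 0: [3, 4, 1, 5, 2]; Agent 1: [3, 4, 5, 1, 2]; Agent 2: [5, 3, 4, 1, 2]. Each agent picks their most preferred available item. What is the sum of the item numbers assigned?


Step 1: Agent 0 picks item 3
Step 2: Agent 1 picks item 4
Step 3: Agent 2 picks item 5
Step 4: Sum = 3 + 4 + 5 = 12

12


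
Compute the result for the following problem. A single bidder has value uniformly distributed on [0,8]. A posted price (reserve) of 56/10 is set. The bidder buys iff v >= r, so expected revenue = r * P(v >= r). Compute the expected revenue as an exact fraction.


Step 1: Posted price r = 28/5, value support [0,8]
Step 2: P(v >= r) = (8 - 28/5)/8 = 3/10
Step 3: Expected revenue = r * P(v >= r) = 28/5 * 3/10
Step 4: Revenue = 42/25

42/25


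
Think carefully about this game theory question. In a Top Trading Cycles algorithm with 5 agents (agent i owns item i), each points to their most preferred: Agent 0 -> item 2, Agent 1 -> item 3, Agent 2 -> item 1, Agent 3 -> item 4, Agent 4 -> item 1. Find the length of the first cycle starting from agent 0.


Step 1: Trace the pointer graph from agent 0: 0 -> 2 -> 1 -> 3 -> 4 -> 1
Step 2: A cycle is detected when we revisit agent 1
Step 3: The cycle is: 1 -> 3 -> 4 -> 1
Step 4: Cycle length = 3

3


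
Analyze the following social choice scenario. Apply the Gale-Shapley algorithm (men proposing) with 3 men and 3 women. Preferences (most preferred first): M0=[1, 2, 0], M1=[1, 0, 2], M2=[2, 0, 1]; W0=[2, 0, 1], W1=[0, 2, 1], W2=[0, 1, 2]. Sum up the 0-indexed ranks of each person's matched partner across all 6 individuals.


Step 1: Run Gale-Shapley (men propose, women hold best offer):
  M0 proposes to W1; she accepts
  M1 proposes to W1; rejected
  M1 proposes to W0; she accepts
  M2 proposes to W2; she accepts
Step 2: Final matching: W0-M1, W1-M0, W2-M2
Step 3: 0-indexed ranks (man's rank of his match, then woman's): 1 + 2 + 0 + 0 + 0 + 2
Step 4: Total rank sum = 5

5


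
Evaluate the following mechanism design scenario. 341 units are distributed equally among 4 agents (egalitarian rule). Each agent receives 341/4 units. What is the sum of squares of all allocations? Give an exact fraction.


Step 1: Each agent's share = 341/4
Step 2: Square of each share = (341/4)^2 = 116281/16
Step 3: Sum of squares = 4 * 116281/16 = 116281/4

116281/4


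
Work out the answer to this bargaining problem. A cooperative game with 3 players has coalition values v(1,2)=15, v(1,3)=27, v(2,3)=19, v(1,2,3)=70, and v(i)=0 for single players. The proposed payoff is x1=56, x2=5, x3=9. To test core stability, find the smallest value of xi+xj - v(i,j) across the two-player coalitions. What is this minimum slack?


Step 1: Slack for coalition (1,2): x1+x2 - v12 = 61 - 15 = 46
Step 2: Slack for coalition (1,3): x1+x3 - v13 = 65 - 27 = 38
Step 3: Slack for coalition (2,3): x2+x3 - v23 = 14 - 19 = -5
Step 4: Minimum slack = min(46, 38, -5) = -5, attained by (2,3); coalition (2,3) can block (slack < 0), so the allocation is not in the core

-5


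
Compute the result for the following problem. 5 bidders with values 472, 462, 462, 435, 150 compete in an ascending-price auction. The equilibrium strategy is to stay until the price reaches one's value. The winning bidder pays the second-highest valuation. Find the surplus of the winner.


Step 1: Identify the highest value: 472
Step 2: Identify the second-highest value: 462
Step 3: The final price = second-highest value = 462
Step 4: Surplus = 472 - 462 = 10

10


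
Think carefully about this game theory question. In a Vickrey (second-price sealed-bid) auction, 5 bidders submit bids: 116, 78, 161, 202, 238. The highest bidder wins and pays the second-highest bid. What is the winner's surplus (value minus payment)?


Step 1: Sort bids in descending order: 238, 202, 161, 116, 78
Step 2: The winning bid is the highest: 238
Step 3: The payment equals the second-highest bid: 202
Step 4: Surplus = winner's bid - payment = 238 - 202 = 36

36


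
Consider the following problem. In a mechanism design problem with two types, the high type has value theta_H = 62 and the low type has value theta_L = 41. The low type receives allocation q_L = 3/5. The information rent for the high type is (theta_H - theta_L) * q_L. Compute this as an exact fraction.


Step 1: theta_H - theta_L = 62 - 41 = 21
Step 2: Information rent = (theta_H - theta_L) * q_L
Step 3: = 21 * 3/5
Step 4: = 63/5

63/5


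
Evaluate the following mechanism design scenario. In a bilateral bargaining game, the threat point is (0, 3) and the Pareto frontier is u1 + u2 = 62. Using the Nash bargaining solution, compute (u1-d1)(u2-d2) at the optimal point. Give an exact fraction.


Step 1: The Nash solution splits surplus symmetrically above the disagreement point
Step 2: u1 = (total + d1 - d2)/2 = (62 + 0 - 3)/2 = 59/2
Step 3: u2 = (total - d1 + d2)/2 = (62 - 0 + 3)/2 = 65/2
Step 4: Nash product = (59/2 - 0) * (65/2 - 3)
Step 5: = 59/2 * 59/2 = 3481/4

3481/4


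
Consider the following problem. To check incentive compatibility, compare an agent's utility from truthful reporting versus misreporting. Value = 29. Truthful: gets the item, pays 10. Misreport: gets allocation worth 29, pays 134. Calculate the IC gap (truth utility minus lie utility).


Step 1: U(truth) = value - payment = 29 - 10 = 19
Step 2: U(lie) = allocation - payment = 29 - 134 = -105
Step 3: IC gap = 19 - (-105) = 124

124


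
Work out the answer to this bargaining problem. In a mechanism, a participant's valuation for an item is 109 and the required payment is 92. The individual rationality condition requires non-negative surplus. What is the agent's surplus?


Step 1: Surplus = value - payment = 109 - 92 = 17
Step 2: IR is satisfied (surplus >= 0)

17


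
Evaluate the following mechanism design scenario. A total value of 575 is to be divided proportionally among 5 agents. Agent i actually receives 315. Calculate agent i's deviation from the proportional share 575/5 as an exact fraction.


Step 1: Proportional share = 575/5 = 115
Step 2: Agent's actual allocation = 315
Step 3: Excess = 315 - 115 = 200

200


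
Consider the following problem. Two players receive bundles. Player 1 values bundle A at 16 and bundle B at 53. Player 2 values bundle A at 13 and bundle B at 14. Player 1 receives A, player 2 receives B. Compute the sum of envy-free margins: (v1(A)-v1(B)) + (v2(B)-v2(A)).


Step 1: Player 1's margin = v1(A) - v1(B) = 16 - 53 = -37
Step 2: Player 2's margin = v2(B) - v2(A) = 14 - 13 = 1
Step 3: Total margin = -37 + 1 = -36

-36


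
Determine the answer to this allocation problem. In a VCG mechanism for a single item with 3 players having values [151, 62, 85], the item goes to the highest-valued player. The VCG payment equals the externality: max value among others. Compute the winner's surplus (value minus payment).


Step 1: The winner is the agent with the highest value: agent 0 with value 151
Step 2: Values of other agents: [62, 85]
Step 3: VCG payment = max of others' values = 85
Step 4: Surplus = 151 - 85 = 66

66


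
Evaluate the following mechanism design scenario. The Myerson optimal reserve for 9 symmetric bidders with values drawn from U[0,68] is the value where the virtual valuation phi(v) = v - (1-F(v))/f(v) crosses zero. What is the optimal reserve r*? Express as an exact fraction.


Step 1: For U[0,68], F(v) = v/68 and f(v) = 1/68
Step 2: phi(v) = v - (1 - v/68)/(1/68) = v - (68 - v) = 2v - 68
Step 3: Set phi(r*) = 0: 2r* - 68 = 0
Step 4: r* = 68/2 = 34 (the number of bidders n = 9 does not enter)

34


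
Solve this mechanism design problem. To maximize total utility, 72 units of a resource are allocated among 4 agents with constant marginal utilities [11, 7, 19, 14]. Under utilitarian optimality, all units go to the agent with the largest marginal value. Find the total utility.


Step 1: The marginal utilities are [11, 7, 19, 14]
Step 2: The highest marginal utility is 19
Step 3: All 72 units go to that agent
Step 4: Total utility = 19 * 72 = 1368

1368


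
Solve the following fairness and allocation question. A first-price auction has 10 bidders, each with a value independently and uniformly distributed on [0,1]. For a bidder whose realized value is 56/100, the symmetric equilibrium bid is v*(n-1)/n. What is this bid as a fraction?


Step 1: The symmetric BNE bidding function is b(v) = v * (n-1) / n
Step 2: Substitute v = 14/25 and n = 10
Step 3: b = 14/25 * 9/10
Step 4: b = 63/125

63/125


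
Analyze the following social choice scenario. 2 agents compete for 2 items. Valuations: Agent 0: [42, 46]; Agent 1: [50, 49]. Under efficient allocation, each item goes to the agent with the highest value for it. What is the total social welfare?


Step 1: For each item, find the maximum value among all agents.
Step 2: Item 0 -> Agent 1 (value 50)
Step 3: Item 1 -> Agent 1 (value 49)
Step 4: Total welfare = 50 + 49 = 99

99


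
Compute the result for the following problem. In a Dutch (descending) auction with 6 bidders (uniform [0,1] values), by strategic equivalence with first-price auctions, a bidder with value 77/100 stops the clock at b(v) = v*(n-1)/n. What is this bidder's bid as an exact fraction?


Step 1: Dutch auctions are strategically equivalent to first-price auctions
Step 2: The equilibrium bid is b(v) = v*(n-1)/n
Step 3: b = 77/100 * 5/6
Step 4: b = 77/120

77/120


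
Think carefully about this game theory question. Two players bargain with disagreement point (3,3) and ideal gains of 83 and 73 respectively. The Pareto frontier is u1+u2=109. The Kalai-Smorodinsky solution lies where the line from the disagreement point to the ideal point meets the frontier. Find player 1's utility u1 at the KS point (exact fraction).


Step 1: At the KS point, (u1-d1)/r1 = (u2-d2)/r2 = t and u1+u2 = 109
Step 2: u1 = d1 + r1*t and u2 = d2 + r2*t, so (d1 + r1*t) + (d2 + r2*t) = 109
Step 3: t = (109 - 3 - 3)/(83 + 73) = 103/156
Step 4: u1 = d1 + r1*t = 3 + 83 * 103/156 = 9017/156
Step 5: (Check: u2 = d2 + r2*t = 7987/156; u1+u2 = 9017/156 + 7987/156 = 109, on the frontier.)

9017/156


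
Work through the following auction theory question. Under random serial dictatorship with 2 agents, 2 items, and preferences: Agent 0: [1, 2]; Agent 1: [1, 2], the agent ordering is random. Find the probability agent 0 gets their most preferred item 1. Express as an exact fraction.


Step 1: Agent 0 wants item 1
Step 2: There are 2 possible orderings of agents
Step 3: In 1 orderings, agent 0 gets item 1
Step 4: Probability = 1/2

1/2


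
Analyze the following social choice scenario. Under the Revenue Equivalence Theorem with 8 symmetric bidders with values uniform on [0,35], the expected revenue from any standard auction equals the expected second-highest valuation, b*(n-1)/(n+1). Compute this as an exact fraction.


Step 1: By Revenue Equivalence, expected revenue = b*(n-1)/(n+1)
Step 2: Substituting n = 8, b = 35
Step 3: Revenue = 35*(8-1)/(8+1) = 35*7/9
Step 4: Revenue = 245/9

245/9


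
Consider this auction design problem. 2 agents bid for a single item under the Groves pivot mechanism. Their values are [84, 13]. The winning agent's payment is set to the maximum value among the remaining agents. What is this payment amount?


Step 1: The efficient winner is agent 0 with value 84
Step 2: Other agents' values: [13]
Step 3: Pivot payment = max(others) = 13
Step 4: The winner pays 13

13


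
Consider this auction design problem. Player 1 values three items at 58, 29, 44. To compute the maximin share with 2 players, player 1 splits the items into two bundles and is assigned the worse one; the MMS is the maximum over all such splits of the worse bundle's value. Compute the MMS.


Step 1: Item values = 58, 29, 44
Step 2: Enumerate all 2-bundle partitions and take the smaller bundle:
  Partition 1: {58} vs {29,44} -> bundles 58, 73; min = 58
  Partition 2: {29} vs {58,44} -> bundles 29, 102; min = 29
  Partition 3: {44} vs {58,29} -> bundles 44, 87; min = 44
Step 3: MMS = max(58, 29, 44) = 58

58


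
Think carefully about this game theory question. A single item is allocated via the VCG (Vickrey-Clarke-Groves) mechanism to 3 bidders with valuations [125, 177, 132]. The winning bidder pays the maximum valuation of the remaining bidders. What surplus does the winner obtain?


Step 1: The winner is the agent with the highest value: agent 1 with value 177
Step 2: Values of other agents: [125, 132]
Step 3: VCG payment = max of others' values = 132
Step 4: Surplus = 177 - 132 = 45

45


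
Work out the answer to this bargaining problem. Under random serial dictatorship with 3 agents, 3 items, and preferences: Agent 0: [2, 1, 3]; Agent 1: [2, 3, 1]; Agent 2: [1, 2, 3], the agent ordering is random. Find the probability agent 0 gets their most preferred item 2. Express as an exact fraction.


Step 1: Agent 0 wants item 2
Step 2: There are 6 possible orderings of agents
Step 3: In 3 orderings, agent 0 gets item 2
Step 4: Probability = 3/6 = 1/2

1/2


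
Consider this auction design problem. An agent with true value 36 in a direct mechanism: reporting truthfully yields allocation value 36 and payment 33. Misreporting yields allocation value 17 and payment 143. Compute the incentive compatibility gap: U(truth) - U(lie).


Step 1: U(truth) = value - payment = 36 - 33 = 3
Step 2: U(lie) = allocation - payment = 17 - 143 = -126
Step 3: IC gap = 3 - (-126) = 129

129


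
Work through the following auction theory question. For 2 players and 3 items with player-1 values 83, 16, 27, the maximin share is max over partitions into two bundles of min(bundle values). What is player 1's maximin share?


Step 1: Item values = 83, 16, 27
Step 2: Enumerate all 2-bundle partitions and take the smaller bundle:
  Partition 1: {83} vs {16,27} -> bundles 83, 43; min = 43
  Partition 2: {16} vs {83,27} -> bundles 16, 110; min = 16
  Partition 3: {27} vs {83,16} -> bundles 27, 99; min = 27
Step 3: MMS = max(43, 16, 27) = 43

43


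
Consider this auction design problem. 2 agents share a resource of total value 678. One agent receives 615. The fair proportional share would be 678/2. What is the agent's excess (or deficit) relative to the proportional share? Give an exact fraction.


Step 1: Proportional share = 678/2 = 339
Step 2: Agent's actual allocation = 615
Step 3: Excess = 615 - 339 = 276

276


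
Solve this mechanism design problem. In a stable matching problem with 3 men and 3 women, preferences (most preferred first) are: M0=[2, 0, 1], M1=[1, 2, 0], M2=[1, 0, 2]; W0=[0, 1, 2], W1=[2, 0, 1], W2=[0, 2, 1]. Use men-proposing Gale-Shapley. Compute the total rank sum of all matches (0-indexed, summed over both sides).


Step 1: Run Gale-Shapley (men propose, women hold best offer):
  M0 proposes to W2; she accepts
  M1 proposes to W1; she accepts
  M2 proposes to W1; she switches from M1
  M1 proposes to W2; rejected
  M1 proposes to W0; she accepts
Step 2: Final matching: W0-M1, W1-M2, W2-M0
Step 3: 0-indexed ranks (man's rank of his match, then woman's): 2 + 1 + 0 + 0 + 0 + 0
Step 4: Total rank sum = 3

3


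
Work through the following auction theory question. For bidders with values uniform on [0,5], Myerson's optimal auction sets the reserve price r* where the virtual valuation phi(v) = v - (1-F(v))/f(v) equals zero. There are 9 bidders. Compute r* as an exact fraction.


Step 1: For U[0,5], F(v) = v/5 and f(v) = 1/5
Step 2: phi(v) = v - (1 - v/5)/(1/5) = v - (5 - v) = 2v - 5
Step 3: Set phi(r*) = 0: 2r* - 5 = 0
Step 4: r* = 5/2 (the number of bidders n = 9 does not enter)

5/2


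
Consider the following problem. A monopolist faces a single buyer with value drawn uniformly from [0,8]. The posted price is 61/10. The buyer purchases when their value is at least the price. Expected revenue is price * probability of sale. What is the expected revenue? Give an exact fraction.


Step 1: Posted price r = 61/10, value support [0,8]
Step 2: P(v >= r) = (8 - 61/10)/8 = 19/80
Step 3: Expected revenue = r * P(v >= r) = 61/10 * 19/80
Step 4: Revenue = 1159/800

1159/800


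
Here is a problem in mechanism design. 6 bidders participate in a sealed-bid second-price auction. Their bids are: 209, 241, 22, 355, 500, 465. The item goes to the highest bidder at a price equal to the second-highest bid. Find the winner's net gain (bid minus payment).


Step 1: Sort bids in descending order: 500, 465, 355, 241, 209, 22
Step 2: The winning bid is the highest: 500
Step 3: The payment equals the second-highest bid: 465
Step 4: Surplus = winner's bid - payment = 500 - 465 = 35

35


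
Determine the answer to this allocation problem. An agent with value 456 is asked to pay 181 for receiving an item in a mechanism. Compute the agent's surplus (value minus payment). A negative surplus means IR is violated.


Step 1: Surplus = value - payment = 456 - 181 = 275
Step 2: IR is satisfied (surplus >= 0)

275


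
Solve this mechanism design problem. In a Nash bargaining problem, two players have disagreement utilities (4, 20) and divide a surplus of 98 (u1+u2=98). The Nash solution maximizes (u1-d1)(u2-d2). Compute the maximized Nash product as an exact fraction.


Step 1: The Nash solution splits surplus symmetrically above the disagreement point
Step 2: u1 = (total + d1 - d2)/2 = (98 + 4 - 20)/2 = 41
Step 3: u2 = (total - d1 + d2)/2 = (98 - 4 + 20)/2 = 57
Step 4: Nash product = (41 - 4) * (57 - 20)
Step 5: = 37 * 37 = 1369

1369


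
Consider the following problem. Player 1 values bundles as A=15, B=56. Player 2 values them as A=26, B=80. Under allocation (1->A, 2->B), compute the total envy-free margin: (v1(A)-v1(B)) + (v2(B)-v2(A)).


Step 1: Player 1's margin = v1(A) - v1(B) = 15 - 56 = -41
Step 2: Player 2's margin = v2(B) - v2(A) = 80 - 26 = 54
Step 3: Total margin = -41 + 54 = 13

13


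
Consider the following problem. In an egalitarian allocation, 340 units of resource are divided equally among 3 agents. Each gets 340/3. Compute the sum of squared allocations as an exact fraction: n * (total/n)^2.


Step 1: Each agent's share = 340/3
Step 2: Square of each share = (340/3)^2 = 115600/9
Step 3: Sum of squares = 3 * 115600/9 = 115600/3

115600/3


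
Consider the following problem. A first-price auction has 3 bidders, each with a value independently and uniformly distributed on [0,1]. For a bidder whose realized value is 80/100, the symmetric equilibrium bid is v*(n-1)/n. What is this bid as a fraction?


Step 1: The symmetric BNE bidding function is b(v) = v * (n-1) / n
Step 2: Substitute v = 4/5 and n = 3
Step 3: b = 4/5 * 2/3
Step 4: b = 8/15

8/15


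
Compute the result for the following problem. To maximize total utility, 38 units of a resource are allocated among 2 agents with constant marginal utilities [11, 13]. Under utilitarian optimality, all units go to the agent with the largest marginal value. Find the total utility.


Step 1: The marginal utilities are [11, 13]
Step 2: The highest marginal utility is 13
Step 3: All 38 units go to that agent
Step 4: Total utility = 13 * 38 = 494

494


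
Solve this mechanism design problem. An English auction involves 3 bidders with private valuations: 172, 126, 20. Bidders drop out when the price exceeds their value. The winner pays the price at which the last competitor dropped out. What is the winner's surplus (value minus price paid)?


Step 1: Identify the highest value: 172
Step 2: Identify the second-highest value: 126
Step 3: The final price = second-highest value = 126
Step 4: Surplus = 172 - 126 = 46

46


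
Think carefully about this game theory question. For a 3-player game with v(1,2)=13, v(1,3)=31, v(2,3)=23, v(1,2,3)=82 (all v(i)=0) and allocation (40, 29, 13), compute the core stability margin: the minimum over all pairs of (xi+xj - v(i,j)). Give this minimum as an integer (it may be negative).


Step 1: Slack for coalition (1,2): x1+x2 - v12 = 69 - 13 = 56
Step 2: Slack for coalition (1,3): x1+x3 - v13 = 53 - 31 = 22
Step 3: Slack for coalition (2,3): x2+x3 - v23 = 42 - 23 = 19
Step 4: Minimum slack = min(56, 22, 19) = 19, attained by (2,3); no pair can gain by deviating, so the allocation is in the core

19


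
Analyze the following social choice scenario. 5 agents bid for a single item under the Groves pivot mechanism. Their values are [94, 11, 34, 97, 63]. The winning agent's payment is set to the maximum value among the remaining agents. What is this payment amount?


Step 1: The efficient winner is agent 3 with value 97
Step 2: Other agents' values: [94, 11, 34, 63]
Step 3: Pivot payment = max(others) = 94
Step 4: The winner pays 94

94


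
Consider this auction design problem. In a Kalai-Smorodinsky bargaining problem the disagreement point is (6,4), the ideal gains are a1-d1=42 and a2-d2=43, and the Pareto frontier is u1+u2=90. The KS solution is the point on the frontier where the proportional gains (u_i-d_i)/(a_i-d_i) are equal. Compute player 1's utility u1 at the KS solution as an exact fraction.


Step 1: At the KS point, (u1-d1)/r1 = (u2-d2)/r2 = t and u1+u2 = 90
Step 2: u1 = d1 + r1*t and u2 = d2 + r2*t, so (d1 + r1*t) + (d2 + r2*t) = 90
Step 3: t = (90 - 6 - 4)/(42 + 43) = 80/85 = 16/17
Step 4: u1 = d1 + r1*t = 6 + 42 * 16/17 = 774/17
Step 5: (Check: u2 = d2 + r2*t = 756/17; u1+u2 = 774/17 + 756/17 = 90, on the frontier.)

774/17


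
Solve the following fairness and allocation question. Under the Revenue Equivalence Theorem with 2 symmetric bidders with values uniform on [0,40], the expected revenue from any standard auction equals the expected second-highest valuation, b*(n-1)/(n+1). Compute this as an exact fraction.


Step 1: By Revenue Equivalence, expected revenue = b*(n-1)/(n+1)
Step 2: Substituting n = 2, b = 40
Step 3: Revenue = 40*(2-1)/(2+1) = 40*1/3
Step 4: Revenue = 40/3

40/3
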